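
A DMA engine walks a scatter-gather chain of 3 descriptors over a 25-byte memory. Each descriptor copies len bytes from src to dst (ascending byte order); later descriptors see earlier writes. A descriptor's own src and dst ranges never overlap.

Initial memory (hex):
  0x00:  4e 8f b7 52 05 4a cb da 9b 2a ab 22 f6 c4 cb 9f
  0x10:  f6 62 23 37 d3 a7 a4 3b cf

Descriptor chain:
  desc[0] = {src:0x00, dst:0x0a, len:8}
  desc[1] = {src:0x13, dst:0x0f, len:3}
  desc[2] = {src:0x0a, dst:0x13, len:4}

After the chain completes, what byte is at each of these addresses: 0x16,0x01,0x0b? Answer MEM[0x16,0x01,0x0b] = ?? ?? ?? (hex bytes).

MEM[0x16,0x01,0x0b] = 52 8f 8f

D0: mem[0x0a..0x11] <- [4e 8f b7 52 05 4a cb da]
D1: mem[0x0f..0x11] <- [37 d3 a7]
D2: mem[0x13..0x16] <- [4e 8f b7 52]
query mem[0x16]=0x52, mem[0x01]=0x8f, mem[0x0b]=0x8f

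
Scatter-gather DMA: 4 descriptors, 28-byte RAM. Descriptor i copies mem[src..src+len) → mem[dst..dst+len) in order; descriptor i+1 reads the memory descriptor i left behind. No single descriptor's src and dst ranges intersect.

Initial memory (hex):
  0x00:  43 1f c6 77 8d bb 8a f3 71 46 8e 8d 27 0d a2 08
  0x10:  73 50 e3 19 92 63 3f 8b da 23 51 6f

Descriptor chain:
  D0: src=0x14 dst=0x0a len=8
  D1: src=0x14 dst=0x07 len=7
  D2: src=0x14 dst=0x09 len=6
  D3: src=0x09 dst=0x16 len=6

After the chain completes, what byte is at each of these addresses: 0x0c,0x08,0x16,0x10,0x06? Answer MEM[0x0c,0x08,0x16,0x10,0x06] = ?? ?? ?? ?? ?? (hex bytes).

#0 dst[0x0a+8] := {0x92,0x63,0x3f,0x8b,0xda,0x23,0x51,0x6f}
#1 dst[0x07+7] := {0x92,0x63,0x3f,0x8b,0xda,0x23,0x51}
#2 dst[0x09+6] := {0x92,0x63,0x3f,0x8b,0xda,0x23}
#3 dst[0x16+6] := {0x92,0x63,0x3f,0x8b,0xda,0x23}
query mem[0x0c]=0x8b, mem[0x08]=0x63, mem[0x16]=0x92, mem[0x10]=0x51, mem[0x06]=0x8a

MEM[0x0c,0x08,0x16,0x10,0x06] = 8b 63 92 51 8a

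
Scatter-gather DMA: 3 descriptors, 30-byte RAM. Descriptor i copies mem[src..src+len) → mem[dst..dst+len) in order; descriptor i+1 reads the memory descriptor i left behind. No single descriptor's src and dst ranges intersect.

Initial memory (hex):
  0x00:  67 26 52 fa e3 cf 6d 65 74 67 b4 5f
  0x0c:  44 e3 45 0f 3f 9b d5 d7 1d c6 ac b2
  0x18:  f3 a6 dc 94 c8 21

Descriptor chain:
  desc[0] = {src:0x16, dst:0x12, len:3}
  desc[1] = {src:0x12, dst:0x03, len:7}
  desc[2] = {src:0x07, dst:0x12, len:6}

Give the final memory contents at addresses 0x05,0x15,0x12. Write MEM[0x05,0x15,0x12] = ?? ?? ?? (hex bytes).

  after D0: wrote 3B at 0x12 = acb2f3
  after D1: wrote 7B at 0x03 = acb2f3c6acb2f3
  after D2: wrote 6B at 0x12 = acb2f3b45f44
query mem[0x05]=0xf3, mem[0x15]=0xb4, mem[0x12]=0xac

MEM[0x05,0x15,0x12] = f3 b4 ac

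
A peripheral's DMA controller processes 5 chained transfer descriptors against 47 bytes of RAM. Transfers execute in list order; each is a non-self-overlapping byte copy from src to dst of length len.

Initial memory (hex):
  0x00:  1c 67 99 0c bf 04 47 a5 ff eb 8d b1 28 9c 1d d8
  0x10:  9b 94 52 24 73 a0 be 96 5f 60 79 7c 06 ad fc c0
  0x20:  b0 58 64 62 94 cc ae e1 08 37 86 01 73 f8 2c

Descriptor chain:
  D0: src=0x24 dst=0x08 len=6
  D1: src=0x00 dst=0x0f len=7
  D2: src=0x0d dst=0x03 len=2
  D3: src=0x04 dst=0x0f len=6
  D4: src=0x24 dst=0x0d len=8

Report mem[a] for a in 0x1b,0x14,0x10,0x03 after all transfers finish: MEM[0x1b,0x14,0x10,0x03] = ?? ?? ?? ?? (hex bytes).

[0] 0x24->0x08 len=6 : 94 cc ae e1 08 37
[1] 0x00->0x0f len=7 : 1c 67 99 0c bf 04 47
[2] 0x0d->0x03 len=2 : 37 1d
[3] 0x04->0x0f len=6 : 1d 04 47 a5 94 cc
[4] 0x24->0x0d len=8 : 94 cc ae e1 08 37 86 01
query mem[0x1b]=0x7c, mem[0x14]=0x01, mem[0x10]=0xe1, mem[0x03]=0x37

MEM[0x1b,0x14,0x10,0x03] = 7c 01 e1 37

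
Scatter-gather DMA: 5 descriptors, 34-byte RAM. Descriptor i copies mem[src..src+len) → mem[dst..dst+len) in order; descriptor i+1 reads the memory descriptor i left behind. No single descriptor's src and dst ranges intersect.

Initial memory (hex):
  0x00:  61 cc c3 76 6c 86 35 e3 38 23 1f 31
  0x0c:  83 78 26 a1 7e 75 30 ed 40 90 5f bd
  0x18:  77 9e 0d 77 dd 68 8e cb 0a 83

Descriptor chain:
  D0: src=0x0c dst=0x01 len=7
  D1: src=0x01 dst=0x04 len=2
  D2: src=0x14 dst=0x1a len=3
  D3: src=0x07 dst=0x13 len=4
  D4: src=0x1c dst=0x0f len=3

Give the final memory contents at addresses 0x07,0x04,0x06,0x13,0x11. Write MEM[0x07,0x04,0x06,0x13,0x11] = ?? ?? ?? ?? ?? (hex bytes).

MEM[0x07,0x04,0x06,0x13,0x11] = 30 83 75 30 8e

  after D0: wrote 7B at 0x01 = 837826a17e7530
  after D1: wrote 2B at 0x04 = 8378
  after D2: wrote 3B at 0x1a = 40905f
  after D3: wrote 4B at 0x13 = 3038231f
  after D4: wrote 3B at 0x0f = 5f688e
query mem[0x07]=0x30, mem[0x04]=0x83, mem[0x06]=0x75, mem[0x13]=0x30, mem[0x11]=0x8e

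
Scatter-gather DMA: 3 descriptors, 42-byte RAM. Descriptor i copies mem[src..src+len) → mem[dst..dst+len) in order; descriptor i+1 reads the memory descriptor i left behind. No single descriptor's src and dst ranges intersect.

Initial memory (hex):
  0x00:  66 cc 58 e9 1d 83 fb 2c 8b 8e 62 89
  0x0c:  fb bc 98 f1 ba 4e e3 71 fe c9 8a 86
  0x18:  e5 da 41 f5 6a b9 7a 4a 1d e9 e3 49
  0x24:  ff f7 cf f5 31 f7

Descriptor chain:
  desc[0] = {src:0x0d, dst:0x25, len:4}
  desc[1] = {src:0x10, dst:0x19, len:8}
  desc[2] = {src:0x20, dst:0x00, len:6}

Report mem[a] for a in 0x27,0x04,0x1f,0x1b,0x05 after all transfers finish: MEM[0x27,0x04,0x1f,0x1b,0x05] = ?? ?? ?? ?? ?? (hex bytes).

#0 dst[0x25+4] := {0xbc,0x98,0xf1,0xba}
#1 dst[0x19+8] := {0xba,0x4e,0xe3,0x71,0xfe,0xc9,0x8a,0x86}
#2 dst[0x00+6] := {0x86,0xe9,0xe3,0x49,0xff,0xbc}
query mem[0x27]=0xf1, mem[0x04]=0xff, mem[0x1f]=0x8a, mem[0x1b]=0xe3, mem[0x05]=0xbc

MEM[0x27,0x04,0x1f,0x1b,0x05] = f1 ff 8a e3 bc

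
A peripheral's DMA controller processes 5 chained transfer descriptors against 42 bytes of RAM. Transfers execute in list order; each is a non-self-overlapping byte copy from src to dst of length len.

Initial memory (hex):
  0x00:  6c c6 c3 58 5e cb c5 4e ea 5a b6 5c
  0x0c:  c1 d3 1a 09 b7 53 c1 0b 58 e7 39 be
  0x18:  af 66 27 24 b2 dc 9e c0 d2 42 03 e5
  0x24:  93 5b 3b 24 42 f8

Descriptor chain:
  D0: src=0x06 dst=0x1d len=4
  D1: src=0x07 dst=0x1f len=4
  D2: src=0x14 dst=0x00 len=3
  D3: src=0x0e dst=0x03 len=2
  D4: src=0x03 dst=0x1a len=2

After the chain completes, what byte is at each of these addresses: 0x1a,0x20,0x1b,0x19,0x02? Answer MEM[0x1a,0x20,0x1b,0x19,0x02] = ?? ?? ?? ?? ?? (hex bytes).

MEM[0x1a,0x20,0x1b,0x19,0x02] = 1a ea 09 66 39

D0: mem[0x1d..0x20] <- [c5 4e ea 5a]
D1: mem[0x1f..0x22] <- [4e ea 5a b6]
D2: mem[0x00..0x02] <- [58 e7 39]
D3: mem[0x03..0x04] <- [1a 09]
D4: mem[0x1a..0x1b] <- [1a 09]
query mem[0x1a]=0x1a, mem[0x20]=0xea, mem[0x1b]=0x09, mem[0x19]=0x66, mem[0x02]=0x39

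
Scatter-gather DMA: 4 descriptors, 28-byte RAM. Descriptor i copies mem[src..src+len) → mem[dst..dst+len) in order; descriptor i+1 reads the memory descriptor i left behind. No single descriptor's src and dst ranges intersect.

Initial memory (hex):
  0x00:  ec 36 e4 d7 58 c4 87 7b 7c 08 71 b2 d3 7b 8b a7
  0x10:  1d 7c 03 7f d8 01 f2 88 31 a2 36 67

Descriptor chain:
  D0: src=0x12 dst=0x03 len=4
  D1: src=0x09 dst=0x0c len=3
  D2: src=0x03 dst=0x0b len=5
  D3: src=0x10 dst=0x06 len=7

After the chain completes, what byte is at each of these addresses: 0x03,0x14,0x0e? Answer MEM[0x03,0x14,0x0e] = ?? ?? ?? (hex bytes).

MEM[0x03,0x14,0x0e] = 03 d8 01

#0 dst[0x03+4] := {0x03,0x7f,0xd8,0x01}
#1 dst[0x0c+3] := {0x08,0x71,0xb2}
#2 dst[0x0b+5] := {0x03,0x7f,0xd8,0x01,0x7b}
#3 dst[0x06+7] := {0x1d,0x7c,0x03,0x7f,0xd8,0x01,0xf2}
query mem[0x03]=0x03, mem[0x14]=0xd8, mem[0x0e]=0x01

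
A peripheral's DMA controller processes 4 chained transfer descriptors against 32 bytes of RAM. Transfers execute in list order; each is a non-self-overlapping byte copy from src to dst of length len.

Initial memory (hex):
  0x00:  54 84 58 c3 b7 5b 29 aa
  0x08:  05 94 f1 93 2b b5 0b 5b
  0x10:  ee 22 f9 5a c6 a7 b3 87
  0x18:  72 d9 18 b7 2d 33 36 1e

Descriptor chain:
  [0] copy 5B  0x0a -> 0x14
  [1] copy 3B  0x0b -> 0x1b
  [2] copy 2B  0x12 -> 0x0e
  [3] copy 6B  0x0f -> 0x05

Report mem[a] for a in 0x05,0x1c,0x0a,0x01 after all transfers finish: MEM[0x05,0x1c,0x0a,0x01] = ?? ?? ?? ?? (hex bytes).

D0: mem[0x14..0x18] <- [f1 93 2b b5 0b]
D1: mem[0x1b..0x1d] <- [93 2b b5]
D2: mem[0x0e..0x0f] <- [f9 5a]
D3: mem[0x05..0x0a] <- [5a ee 22 f9 5a f1]
query mem[0x05]=0x5a, mem[0x1c]=0x2b, mem[0x0a]=0xf1, mem[0x01]=0x84

MEM[0x05,0x1c,0x0a,0x01] = 5a 2b f1 84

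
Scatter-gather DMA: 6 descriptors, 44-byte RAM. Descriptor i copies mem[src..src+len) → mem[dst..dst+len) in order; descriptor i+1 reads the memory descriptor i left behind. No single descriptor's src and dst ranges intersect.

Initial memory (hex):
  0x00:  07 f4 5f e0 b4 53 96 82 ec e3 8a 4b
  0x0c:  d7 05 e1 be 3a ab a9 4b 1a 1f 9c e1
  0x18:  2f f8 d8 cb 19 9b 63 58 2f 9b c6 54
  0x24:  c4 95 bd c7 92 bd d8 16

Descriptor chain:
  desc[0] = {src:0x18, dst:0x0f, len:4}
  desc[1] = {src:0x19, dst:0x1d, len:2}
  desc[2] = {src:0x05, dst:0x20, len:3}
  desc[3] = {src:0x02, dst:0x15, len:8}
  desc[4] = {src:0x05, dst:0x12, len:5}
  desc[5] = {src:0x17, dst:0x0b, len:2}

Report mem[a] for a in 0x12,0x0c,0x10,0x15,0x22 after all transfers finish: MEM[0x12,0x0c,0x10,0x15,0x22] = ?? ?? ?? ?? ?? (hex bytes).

[0] 0x18->0x0f len=4 : 2f f8 d8 cb
[1] 0x19->0x1d len=2 : f8 d8
[2] 0x05->0x20 len=3 : 53 96 82
[3] 0x02->0x15 len=8 : 5f e0 b4 53 96 82 ec e3
[4] 0x05->0x12 len=5 : 53 96 82 ec e3
[5] 0x17->0x0b len=2 : b4 53
query mem[0x12]=0x53, mem[0x0c]=0x53, mem[0x10]=0xf8, mem[0x15]=0xec, mem[0x22]=0x82

MEM[0x12,0x0c,0x10,0x15,0x22] = 53 53 f8 ec 82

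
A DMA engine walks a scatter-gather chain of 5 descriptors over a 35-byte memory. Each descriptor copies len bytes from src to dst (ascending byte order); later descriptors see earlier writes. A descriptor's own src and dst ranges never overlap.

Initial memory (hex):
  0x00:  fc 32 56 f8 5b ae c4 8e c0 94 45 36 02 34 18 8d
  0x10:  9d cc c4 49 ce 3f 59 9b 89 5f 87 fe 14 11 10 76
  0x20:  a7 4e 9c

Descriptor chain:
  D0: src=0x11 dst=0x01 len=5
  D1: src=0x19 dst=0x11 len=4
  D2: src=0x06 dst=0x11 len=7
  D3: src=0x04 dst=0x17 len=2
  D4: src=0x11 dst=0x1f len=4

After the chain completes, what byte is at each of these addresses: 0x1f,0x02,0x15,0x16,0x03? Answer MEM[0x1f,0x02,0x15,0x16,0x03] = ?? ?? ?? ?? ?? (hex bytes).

D0: mem[0x01..0x05] <- [cc c4 49 ce 3f]
D1: mem[0x11..0x14] <- [5f 87 fe 14]
D2: mem[0x11..0x17] <- [c4 8e c0 94 45 36 02]
D3: mem[0x17..0x18] <- [ce 3f]
D4: mem[0x1f..0x22] <- [c4 8e c0 94]
query mem[0x1f]=0xc4, mem[0x02]=0xc4, mem[0x15]=0x45, mem[0x16]=0x36, mem[0x03]=0x49

MEM[0x1f,0x02,0x15,0x16,0x03] = c4 c4 45 36 49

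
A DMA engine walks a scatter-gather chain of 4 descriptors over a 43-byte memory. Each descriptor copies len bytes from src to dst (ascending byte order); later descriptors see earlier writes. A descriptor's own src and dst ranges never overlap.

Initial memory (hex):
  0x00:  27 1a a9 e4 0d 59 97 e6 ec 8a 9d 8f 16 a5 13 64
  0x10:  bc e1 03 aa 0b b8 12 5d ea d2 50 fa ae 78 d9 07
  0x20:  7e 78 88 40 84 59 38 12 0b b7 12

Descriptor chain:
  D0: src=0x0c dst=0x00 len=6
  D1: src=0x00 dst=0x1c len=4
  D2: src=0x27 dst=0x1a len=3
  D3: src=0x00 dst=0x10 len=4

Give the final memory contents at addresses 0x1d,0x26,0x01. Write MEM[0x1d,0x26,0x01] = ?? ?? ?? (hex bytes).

MEM[0x1d,0x26,0x01] = a5 38 a5

[0] 0x0c->0x00 len=6 : 16 a5 13 64 bc e1
[1] 0x00->0x1c len=4 : 16 a5 13 64
[2] 0x27->0x1a len=3 : 12 0b b7
[3] 0x00->0x10 len=4 : 16 a5 13 64
query mem[0x1d]=0xa5, mem[0x26]=0x38, mem[0x01]=0xa5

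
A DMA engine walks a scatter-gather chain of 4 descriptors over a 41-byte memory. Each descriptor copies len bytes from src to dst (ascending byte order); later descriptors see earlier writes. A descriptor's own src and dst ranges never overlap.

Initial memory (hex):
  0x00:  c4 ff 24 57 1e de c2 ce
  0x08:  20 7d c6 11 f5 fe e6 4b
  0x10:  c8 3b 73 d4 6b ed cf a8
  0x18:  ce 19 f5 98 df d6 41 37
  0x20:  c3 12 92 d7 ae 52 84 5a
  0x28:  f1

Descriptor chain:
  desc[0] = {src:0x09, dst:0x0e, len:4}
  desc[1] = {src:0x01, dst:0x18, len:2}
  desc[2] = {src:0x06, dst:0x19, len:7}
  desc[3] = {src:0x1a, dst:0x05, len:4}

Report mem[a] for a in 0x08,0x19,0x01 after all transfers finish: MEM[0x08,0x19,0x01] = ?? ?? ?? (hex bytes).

#0 dst[0x0e+4] := {0x7d,0xc6,0x11,0xf5}
#1 dst[0x18+2] := {0xff,0x24}
#2 dst[0x19+7] := {0xc2,0xce,0x20,0x7d,0xc6,0x11,0xf5}
#3 dst[0x05+4] := {0xce,0x20,0x7d,0xc6}
query mem[0x08]=0xc6, mem[0x19]=0xc2, mem[0x01]=0xff

MEM[0x08,0x19,0x01] = c6 c2 ff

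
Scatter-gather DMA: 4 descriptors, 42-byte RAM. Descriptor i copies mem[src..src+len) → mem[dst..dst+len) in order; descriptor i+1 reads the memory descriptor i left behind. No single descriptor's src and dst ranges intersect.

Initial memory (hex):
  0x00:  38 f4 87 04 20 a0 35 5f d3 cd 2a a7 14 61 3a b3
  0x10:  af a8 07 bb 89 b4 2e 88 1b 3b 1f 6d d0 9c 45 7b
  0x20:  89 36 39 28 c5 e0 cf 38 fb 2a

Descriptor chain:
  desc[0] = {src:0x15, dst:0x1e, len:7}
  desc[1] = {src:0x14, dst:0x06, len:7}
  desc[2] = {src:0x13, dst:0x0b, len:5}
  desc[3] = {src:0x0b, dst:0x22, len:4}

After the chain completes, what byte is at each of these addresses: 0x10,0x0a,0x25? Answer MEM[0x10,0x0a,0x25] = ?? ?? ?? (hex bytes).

  after D0: wrote 7B at 0x1e = b42e881b3b1f6d
  after D1: wrote 7B at 0x06 = 89b42e881b3b1f
  after D2: wrote 5B at 0x0b = bb89b42e88
  after D3: wrote 4B at 0x22 = bb89b42e
query mem[0x10]=0xaf, mem[0x0a]=0x1b, mem[0x25]=0x2e

MEM[0x10,0x0a,0x25] = af 1b 2e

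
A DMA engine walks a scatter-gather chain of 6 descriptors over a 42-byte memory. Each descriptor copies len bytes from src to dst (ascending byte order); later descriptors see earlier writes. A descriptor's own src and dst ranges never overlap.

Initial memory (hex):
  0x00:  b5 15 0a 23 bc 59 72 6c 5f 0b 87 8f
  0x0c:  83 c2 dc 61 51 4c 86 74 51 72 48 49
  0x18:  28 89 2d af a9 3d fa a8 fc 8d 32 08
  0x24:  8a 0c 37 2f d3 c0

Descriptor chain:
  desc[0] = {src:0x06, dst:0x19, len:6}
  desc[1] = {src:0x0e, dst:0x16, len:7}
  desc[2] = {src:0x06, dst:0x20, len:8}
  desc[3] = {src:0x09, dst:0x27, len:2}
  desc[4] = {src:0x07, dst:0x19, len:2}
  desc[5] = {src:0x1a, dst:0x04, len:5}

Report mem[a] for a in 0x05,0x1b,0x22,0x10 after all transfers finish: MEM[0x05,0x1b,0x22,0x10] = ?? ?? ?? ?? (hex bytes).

MEM[0x05,0x1b,0x22,0x10] = 74 74 5f 51

#0 dst[0x19+6] := {0x72,0x6c,0x5f,0x0b,0x87,0x8f}
#1 dst[0x16+7] := {0xdc,0x61,0x51,0x4c,0x86,0x74,0x51}
#2 dst[0x20+8] := {0x72,0x6c,0x5f,0x0b,0x87,0x8f,0x83,0xc2}
#3 dst[0x27+2] := {0x0b,0x87}
#4 dst[0x19+2] := {0x6c,0x5f}
#5 dst[0x04+5] := {0x5f,0x74,0x51,0x87,0x8f}
query mem[0x05]=0x74, mem[0x1b]=0x74, mem[0x22]=0x5f, mem[0x10]=0x51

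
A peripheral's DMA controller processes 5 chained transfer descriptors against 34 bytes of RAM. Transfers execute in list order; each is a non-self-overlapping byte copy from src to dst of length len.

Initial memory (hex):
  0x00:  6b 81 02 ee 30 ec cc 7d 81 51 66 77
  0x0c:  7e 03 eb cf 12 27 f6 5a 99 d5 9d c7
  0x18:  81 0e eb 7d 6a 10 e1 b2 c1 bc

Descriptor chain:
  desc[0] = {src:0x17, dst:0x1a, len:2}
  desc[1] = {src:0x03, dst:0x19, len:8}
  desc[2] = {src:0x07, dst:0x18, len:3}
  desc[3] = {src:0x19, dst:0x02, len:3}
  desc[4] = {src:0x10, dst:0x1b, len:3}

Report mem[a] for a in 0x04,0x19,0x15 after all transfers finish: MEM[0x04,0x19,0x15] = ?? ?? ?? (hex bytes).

[0] 0x17->0x1a len=2 : c7 81
[1] 0x03->0x19 len=8 : ee 30 ec cc 7d 81 51 66
[2] 0x07->0x18 len=3 : 7d 81 51
[3] 0x19->0x02 len=3 : 81 51 ec
[4] 0x10->0x1b len=3 : 12 27 f6
query mem[0x04]=0xec, mem[0x19]=0x81, mem[0x15]=0xd5

MEM[0x04,0x19,0x15] = ec 81 d5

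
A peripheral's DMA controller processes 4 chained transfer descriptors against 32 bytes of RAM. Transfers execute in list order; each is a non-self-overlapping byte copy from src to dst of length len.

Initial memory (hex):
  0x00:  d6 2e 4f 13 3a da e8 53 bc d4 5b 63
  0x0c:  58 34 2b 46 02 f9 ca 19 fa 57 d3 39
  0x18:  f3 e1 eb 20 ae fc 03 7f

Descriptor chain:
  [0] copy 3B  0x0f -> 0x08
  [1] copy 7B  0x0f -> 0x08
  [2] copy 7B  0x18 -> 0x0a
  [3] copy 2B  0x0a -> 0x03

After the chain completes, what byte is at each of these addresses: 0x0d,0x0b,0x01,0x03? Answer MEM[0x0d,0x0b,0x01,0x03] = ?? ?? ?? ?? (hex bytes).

MEM[0x0d,0x0b,0x01,0x03] = 20 e1 2e f3

D0: mem[0x08..0x0a] <- [46 02 f9]
D1: mem[0x08..0x0e] <- [46 02 f9 ca 19 fa 57]
D2: mem[0x0a..0x10] <- [f3 e1 eb 20 ae fc 03]
D3: mem[0x03..0x04] <- [f3 e1]
query mem[0x0d]=0x20, mem[0x0b]=0xe1, mem[0x01]=0x2e, mem[0x03]=0xf3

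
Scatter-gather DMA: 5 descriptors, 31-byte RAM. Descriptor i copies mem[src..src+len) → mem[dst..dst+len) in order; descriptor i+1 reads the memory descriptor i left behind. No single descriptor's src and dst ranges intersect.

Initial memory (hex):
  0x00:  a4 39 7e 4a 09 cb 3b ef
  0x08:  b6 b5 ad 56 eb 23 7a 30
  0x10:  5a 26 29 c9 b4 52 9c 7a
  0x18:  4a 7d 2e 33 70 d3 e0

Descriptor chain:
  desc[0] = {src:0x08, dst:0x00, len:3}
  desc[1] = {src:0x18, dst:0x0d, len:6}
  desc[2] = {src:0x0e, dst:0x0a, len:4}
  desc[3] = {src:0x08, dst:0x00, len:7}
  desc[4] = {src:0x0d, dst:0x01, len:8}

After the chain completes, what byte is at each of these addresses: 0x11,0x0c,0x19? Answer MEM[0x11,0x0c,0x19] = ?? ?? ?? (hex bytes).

D0: mem[0x00..0x02] <- [b6 b5 ad]
D1: mem[0x0d..0x12] <- [4a 7d 2e 33 70 d3]
D2: mem[0x0a..0x0d] <- [7d 2e 33 70]
D3: mem[0x00..0x06] <- [b6 b5 7d 2e 33 70 7d]
D4: mem[0x01..0x08] <- [70 7d 2e 33 70 d3 c9 b4]
query mem[0x11]=0x70, mem[0x0c]=0x33, mem[0x19]=0x7d

MEM[0x11,0x0c,0x19] = 70 33 7d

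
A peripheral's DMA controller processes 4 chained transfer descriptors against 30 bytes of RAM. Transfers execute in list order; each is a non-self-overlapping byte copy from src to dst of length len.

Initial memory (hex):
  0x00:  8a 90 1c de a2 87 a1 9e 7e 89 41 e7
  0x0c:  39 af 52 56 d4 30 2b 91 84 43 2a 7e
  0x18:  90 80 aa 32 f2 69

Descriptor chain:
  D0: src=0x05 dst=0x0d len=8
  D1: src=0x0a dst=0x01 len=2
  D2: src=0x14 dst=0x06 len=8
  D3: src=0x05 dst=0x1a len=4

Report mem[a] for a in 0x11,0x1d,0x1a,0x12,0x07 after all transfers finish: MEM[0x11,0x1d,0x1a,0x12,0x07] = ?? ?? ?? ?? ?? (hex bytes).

[0] 0x05->0x0d len=8 : 87 a1 9e 7e 89 41 e7 39
[1] 0x0a->0x01 len=2 : 41 e7
[2] 0x14->0x06 len=8 : 39 43 2a 7e 90 80 aa 32
[3] 0x05->0x1a len=4 : 87 39 43 2a
query mem[0x11]=0x89, mem[0x1d]=0x2a, mem[0x1a]=0x87, mem[0x12]=0x41, mem[0x07]=0x43

MEM[0x11,0x1d,0x1a,0x12,0x07] = 89 2a 87 41 43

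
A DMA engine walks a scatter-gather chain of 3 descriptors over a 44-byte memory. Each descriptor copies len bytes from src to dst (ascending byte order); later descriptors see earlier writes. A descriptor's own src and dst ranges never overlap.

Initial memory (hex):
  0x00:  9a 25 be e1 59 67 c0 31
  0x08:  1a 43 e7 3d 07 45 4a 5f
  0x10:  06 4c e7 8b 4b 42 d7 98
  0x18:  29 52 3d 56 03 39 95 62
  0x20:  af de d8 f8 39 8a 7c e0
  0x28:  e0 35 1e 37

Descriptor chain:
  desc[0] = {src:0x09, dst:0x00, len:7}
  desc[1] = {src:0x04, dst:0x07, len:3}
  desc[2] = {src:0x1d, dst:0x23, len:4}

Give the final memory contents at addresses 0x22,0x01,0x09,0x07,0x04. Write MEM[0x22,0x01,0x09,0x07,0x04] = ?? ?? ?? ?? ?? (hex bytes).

MEM[0x22,0x01,0x09,0x07,0x04] = d8 e7 5f 45 45

D0: mem[0x00..0x06] <- [43 e7 3d 07 45 4a 5f]
D1: mem[0x07..0x09] <- [45 4a 5f]
D2: mem[0x23..0x26] <- [39 95 62 af]
query mem[0x22]=0xd8, mem[0x01]=0xe7, mem[0x09]=0x5f, mem[0x07]=0x45, mem[0x04]=0x45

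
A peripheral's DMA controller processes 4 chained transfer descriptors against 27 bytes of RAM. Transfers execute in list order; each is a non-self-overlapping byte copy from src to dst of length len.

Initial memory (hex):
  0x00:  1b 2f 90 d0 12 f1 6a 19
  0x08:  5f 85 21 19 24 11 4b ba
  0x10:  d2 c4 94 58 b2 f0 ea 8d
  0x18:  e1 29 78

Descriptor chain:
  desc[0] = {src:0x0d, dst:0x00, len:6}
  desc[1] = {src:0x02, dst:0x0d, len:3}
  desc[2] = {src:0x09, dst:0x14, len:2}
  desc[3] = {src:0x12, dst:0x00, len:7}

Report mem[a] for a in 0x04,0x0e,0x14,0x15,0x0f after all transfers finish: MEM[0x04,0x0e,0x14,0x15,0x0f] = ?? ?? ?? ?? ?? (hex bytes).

  after D0: wrote 6B at 0x00 = 114bbad2c494
  after D1: wrote 3B at 0x0d = bad2c4
  after D2: wrote 2B at 0x14 = 8521
  after D3: wrote 7B at 0x00 = 94588521ea8de1
query mem[0x04]=0xea, mem[0x0e]=0xd2, mem[0x14]=0x85, mem[0x15]=0x21, mem[0x0f]=0xc4

MEM[0x04,0x0e,0x14,0x15,0x0f] = ea d2 85 21 c4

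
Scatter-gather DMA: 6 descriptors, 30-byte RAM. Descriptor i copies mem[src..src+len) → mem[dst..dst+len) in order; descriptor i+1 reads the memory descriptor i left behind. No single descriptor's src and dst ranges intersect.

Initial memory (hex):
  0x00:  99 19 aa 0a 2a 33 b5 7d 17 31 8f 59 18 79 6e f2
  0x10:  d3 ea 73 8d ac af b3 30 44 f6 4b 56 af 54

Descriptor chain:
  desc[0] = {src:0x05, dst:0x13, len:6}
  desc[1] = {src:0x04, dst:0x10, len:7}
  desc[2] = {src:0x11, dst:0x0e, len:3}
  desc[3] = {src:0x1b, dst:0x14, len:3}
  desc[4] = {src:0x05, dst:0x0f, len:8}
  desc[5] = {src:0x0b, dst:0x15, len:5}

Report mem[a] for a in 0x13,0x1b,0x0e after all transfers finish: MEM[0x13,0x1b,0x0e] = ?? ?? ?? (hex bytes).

#0 dst[0x13+6] := {0x33,0xb5,0x7d,0x17,0x31,0x8f}
#1 dst[0x10+7] := {0x2a,0x33,0xb5,0x7d,0x17,0x31,0x8f}
#2 dst[0x0e+3] := {0x33,0xb5,0x7d}
#3 dst[0x14+3] := {0x56,0xaf,0x54}
#4 dst[0x0f+8] := {0x33,0xb5,0x7d,0x17,0x31,0x8f,0x59,0x18}
#5 dst[0x15+5] := {0x59,0x18,0x79,0x33,0x33}
query mem[0x13]=0x31, mem[0x1b]=0x56, mem[0x0e]=0x33

MEM[0x13,0x1b,0x0e] = 31 56 33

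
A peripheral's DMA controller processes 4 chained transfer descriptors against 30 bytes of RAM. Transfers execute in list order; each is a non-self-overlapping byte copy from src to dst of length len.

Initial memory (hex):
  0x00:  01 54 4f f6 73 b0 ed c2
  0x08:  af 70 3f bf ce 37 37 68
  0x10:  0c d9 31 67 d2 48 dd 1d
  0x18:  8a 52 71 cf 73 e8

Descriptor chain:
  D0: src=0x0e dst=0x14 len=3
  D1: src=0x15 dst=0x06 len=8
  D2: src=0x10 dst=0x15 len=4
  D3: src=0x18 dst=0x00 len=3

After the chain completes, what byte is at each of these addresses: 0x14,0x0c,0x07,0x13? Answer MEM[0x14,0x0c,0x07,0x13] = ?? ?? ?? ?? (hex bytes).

[0] 0x0e->0x14 len=3 : 37 68 0c
[1] 0x15->0x06 len=8 : 68 0c 1d 8a 52 71 cf 73
[2] 0x10->0x15 len=4 : 0c d9 31 67
[3] 0x18->0x00 len=3 : 67 52 71
query mem[0x14]=0x37, mem[0x0c]=0xcf, mem[0x07]=0x0c, mem[0x13]=0x67

MEM[0x14,0x0c,0x07,0x13] = 37 cf 0c 67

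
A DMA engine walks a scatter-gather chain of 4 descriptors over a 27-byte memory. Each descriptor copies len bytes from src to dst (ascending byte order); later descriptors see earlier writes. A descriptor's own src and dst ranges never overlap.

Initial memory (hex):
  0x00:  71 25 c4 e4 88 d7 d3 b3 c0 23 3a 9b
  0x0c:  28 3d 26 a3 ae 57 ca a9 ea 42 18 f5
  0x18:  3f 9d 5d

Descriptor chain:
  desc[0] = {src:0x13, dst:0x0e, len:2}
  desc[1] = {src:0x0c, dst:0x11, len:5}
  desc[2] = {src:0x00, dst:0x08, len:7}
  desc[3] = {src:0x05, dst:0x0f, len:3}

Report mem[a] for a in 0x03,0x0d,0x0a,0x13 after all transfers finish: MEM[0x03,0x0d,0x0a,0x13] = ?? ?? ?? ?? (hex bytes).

MEM[0x03,0x0d,0x0a,0x13] = e4 d7 c4 a9

#0 dst[0x0e+2] := {0xa9,0xea}
#1 dst[0x11+5] := {0x28,0x3d,0xa9,0xea,0xae}
#2 dst[0x08+7] := {0x71,0x25,0xc4,0xe4,0x88,0xd7,0xd3}
#3 dst[0x0f+3] := {0xd7,0xd3,0xb3}
query mem[0x03]=0xe4, mem[0x0d]=0xd7, mem[0x0a]=0xc4, mem[0x13]=0xa9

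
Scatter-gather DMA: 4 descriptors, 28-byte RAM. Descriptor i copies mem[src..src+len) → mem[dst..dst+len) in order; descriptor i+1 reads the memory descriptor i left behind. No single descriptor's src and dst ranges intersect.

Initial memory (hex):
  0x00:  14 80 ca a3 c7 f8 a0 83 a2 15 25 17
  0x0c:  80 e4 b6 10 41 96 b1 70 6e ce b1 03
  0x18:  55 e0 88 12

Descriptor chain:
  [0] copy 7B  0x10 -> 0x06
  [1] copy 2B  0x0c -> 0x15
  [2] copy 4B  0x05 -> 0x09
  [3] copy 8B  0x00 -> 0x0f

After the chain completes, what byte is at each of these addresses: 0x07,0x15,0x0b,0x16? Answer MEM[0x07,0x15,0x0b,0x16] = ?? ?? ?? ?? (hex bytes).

MEM[0x07,0x15,0x0b,0x16] = 96 41 96 96

  after D0: wrote 7B at 0x06 = 4196b1706eceb1
  after D1: wrote 2B at 0x15 = b1e4
  after D2: wrote 4B at 0x09 = f84196b1
  after D3: wrote 8B at 0x0f = 1480caa3c7f84196
query mem[0x07]=0x96, mem[0x15]=0x41, mem[0x0b]=0x96, mem[0x16]=0x96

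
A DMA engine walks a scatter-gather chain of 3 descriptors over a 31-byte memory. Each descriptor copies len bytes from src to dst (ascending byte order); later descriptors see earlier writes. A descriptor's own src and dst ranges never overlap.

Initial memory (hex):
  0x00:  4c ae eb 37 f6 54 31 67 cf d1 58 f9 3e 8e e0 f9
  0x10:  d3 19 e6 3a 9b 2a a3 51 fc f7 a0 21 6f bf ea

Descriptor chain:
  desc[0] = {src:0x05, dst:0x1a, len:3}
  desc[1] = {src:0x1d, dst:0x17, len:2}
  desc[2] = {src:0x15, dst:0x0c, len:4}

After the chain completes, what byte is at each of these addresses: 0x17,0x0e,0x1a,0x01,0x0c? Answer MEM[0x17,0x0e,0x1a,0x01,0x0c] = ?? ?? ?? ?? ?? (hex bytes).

MEM[0x17,0x0e,0x1a,0x01,0x0c] = bf bf 54 ae 2a

  after D0: wrote 3B at 0x1a = 543167
  after D1: wrote 2B at 0x17 = bfea
  after D2: wrote 4B at 0x0c = 2aa3bfea
query mem[0x17]=0xbf, mem[0x0e]=0xbf, mem[0x1a]=0x54, mem[0x01]=0xae, mem[0x0c]=0x2a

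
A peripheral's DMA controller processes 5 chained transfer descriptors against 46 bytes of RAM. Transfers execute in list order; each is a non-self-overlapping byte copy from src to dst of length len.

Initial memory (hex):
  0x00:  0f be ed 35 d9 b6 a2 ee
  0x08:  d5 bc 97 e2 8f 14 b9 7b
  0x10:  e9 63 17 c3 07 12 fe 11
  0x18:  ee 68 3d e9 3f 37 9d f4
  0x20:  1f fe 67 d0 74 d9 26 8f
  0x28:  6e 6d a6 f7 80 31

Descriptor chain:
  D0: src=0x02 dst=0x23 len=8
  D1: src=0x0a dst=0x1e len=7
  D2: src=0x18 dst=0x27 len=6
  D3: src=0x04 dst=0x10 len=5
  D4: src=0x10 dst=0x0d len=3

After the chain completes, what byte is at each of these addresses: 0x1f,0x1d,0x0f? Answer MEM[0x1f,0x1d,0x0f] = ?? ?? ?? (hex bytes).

D0: mem[0x23..0x2a] <- [ed 35 d9 b6 a2 ee d5 bc]
D1: mem[0x1e..0x24] <- [97 e2 8f 14 b9 7b e9]
D2: mem[0x27..0x2c] <- [ee 68 3d e9 3f 37]
D3: mem[0x10..0x14] <- [d9 b6 a2 ee d5]
D4: mem[0x0d..0x0f] <- [d9 b6 a2]
query mem[0x1f]=0xe2, mem[0x1d]=0x37, mem[0x0f]=0xa2

MEM[0x1f,0x1d,0x0f] = e2 37 a2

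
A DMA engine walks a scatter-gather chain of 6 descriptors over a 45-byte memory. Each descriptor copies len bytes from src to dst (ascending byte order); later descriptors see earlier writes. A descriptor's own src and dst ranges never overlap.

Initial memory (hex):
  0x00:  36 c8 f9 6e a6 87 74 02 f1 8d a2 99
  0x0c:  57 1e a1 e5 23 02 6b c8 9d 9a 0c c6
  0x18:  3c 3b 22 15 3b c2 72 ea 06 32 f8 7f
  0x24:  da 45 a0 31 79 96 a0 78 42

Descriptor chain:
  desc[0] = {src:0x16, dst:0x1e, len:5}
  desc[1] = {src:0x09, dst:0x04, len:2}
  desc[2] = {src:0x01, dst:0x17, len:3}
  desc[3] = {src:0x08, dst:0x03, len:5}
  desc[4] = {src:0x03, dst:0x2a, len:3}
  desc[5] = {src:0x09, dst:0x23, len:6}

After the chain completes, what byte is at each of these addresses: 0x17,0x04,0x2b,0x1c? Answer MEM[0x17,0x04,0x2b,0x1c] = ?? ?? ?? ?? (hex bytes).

[0] 0x16->0x1e len=5 : 0c c6 3c 3b 22
[1] 0x09->0x04 len=2 : 8d a2
[2] 0x01->0x17 len=3 : c8 f9 6e
[3] 0x08->0x03 len=5 : f1 8d a2 99 57
[4] 0x03->0x2a len=3 : f1 8d a2
[5] 0x09->0x23 len=6 : 8d a2 99 57 1e a1
query mem[0x17]=0xc8, mem[0x04]=0x8d, mem[0x2b]=0x8d, mem[0x1c]=0x3b

MEM[0x17,0x04,0x2b,0x1c] = c8 8d 8d 3b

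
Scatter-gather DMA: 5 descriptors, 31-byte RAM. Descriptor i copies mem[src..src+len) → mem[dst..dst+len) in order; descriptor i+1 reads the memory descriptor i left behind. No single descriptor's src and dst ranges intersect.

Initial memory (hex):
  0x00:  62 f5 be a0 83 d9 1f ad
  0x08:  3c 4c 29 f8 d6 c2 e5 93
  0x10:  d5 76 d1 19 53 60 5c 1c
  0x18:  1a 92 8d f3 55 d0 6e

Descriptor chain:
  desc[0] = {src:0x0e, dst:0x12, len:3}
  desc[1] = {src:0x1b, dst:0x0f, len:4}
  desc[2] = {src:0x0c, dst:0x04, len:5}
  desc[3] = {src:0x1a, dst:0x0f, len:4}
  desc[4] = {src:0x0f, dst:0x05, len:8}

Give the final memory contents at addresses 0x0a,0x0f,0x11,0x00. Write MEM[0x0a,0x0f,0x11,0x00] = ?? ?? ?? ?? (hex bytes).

  after D0: wrote 3B at 0x12 = e593d5
  after D1: wrote 4B at 0x0f = f355d06e
  after D2: wrote 5B at 0x04 = d6c2e5f355
  after D3: wrote 4B at 0x0f = 8df355d0
  after D4: wrote 8B at 0x05 = 8df355d093d5605c
query mem[0x0a]=0xd5, mem[0x0f]=0x8d, mem[0x11]=0x55, mem[0x00]=0x62

MEM[0x0a,0x0f,0x11,0x00] = d5 8d 55 62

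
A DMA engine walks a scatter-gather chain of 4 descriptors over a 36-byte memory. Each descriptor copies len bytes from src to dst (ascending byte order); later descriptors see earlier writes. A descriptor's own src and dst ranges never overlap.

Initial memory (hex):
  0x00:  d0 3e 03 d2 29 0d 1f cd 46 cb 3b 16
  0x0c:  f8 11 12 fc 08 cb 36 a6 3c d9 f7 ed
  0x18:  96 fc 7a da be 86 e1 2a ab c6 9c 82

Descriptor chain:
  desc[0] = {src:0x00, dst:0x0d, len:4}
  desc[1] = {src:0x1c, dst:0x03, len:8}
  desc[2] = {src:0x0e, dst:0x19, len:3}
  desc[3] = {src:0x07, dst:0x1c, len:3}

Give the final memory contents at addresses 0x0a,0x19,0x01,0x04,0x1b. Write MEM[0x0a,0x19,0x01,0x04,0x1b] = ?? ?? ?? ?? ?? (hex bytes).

MEM[0x0a,0x19,0x01,0x04,0x1b] = 82 3e 3e 86 d2

D0: mem[0x0d..0x10] <- [d0 3e 03 d2]
D1: mem[0x03..0x0a] <- [be 86 e1 2a ab c6 9c 82]
D2: mem[0x19..0x1b] <- [3e 03 d2]
D3: mem[0x1c..0x1e] <- [ab c6 9c]
query mem[0x0a]=0x82, mem[0x19]=0x3e, mem[0x01]=0x3e, mem[0x04]=0x86, mem[0x1b]=0xd2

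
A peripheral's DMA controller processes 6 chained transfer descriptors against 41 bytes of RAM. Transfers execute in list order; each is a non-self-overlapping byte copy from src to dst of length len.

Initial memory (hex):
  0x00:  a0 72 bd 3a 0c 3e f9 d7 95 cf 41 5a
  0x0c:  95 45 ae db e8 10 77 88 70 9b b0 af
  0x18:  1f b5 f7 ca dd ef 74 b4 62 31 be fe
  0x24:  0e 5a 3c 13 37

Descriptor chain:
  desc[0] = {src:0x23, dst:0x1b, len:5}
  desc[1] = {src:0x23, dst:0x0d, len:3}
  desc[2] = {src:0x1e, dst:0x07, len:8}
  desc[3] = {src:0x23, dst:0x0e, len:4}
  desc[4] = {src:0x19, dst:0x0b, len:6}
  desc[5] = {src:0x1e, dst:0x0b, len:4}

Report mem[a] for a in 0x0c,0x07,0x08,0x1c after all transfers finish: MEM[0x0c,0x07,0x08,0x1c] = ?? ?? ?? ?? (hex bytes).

  after D0: wrote 5B at 0x1b = fe0e5a3c13
  after D1: wrote 3B at 0x0d = fe0e5a
  after D2: wrote 8B at 0x07 = 3c136231befe0e5a
  after D3: wrote 4B at 0x0e = fe0e5a3c
  after D4: wrote 6B at 0x0b = b5f7fe0e5a3c
  after D5: wrote 4B at 0x0b = 3c136231
query mem[0x0c]=0x13, mem[0x07]=0x3c, mem[0x08]=0x13, mem[0x1c]=0x0e

MEM[0x0c,0x07,0x08,0x1c] = 13 3c 13 0e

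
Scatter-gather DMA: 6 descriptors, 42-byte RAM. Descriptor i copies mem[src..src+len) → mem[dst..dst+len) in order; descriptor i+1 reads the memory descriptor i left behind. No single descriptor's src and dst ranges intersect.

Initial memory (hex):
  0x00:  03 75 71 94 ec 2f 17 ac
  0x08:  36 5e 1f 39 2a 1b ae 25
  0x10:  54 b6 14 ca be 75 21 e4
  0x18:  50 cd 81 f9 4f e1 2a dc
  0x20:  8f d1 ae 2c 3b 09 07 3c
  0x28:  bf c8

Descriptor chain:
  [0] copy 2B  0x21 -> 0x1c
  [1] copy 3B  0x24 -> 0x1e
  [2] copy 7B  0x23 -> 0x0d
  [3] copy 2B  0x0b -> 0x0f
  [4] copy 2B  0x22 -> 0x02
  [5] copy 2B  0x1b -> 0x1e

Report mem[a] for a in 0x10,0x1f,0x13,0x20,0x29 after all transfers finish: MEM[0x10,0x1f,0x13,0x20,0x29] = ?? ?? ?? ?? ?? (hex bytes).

MEM[0x10,0x1f,0x13,0x20,0x29] = 2a d1 c8 07 c8

#0 dst[0x1c+2] := {0xd1,0xae}
#1 dst[0x1e+3] := {0x3b,0x09,0x07}
#2 dst[0x0d+7] := {0x2c,0x3b,0x09,0x07,0x3c,0xbf,0xc8}
#3 dst[0x0f+2] := {0x39,0x2a}
#4 dst[0x02+2] := {0xae,0x2c}
#5 dst[0x1e+2] := {0xf9,0xd1}
query mem[0x10]=0x2a, mem[0x1f]=0xd1, mem[0x13]=0xc8, mem[0x20]=0x07, mem[0x29]=0xc8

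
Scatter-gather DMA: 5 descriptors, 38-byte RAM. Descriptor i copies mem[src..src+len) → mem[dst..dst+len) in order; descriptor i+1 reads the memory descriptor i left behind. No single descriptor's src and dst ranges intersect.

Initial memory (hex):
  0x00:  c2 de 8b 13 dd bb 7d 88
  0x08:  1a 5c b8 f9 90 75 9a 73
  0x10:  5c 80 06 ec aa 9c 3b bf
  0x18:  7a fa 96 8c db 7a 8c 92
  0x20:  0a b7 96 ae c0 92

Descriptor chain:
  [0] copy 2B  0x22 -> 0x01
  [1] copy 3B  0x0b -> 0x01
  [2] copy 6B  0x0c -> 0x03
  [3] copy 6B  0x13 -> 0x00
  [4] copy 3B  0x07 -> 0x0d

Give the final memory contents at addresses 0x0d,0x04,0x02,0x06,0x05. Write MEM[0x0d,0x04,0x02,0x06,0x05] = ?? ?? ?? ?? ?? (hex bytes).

MEM[0x0d,0x04,0x02,0x06,0x05] = 5c bf 9c 73 7a

  after D0: wrote 2B at 0x01 = 96ae
  after D1: wrote 3B at 0x01 = f99075
  after D2: wrote 6B at 0x03 = 90759a735c80
  after D3: wrote 6B at 0x00 = ecaa9c3bbf7a
  after D4: wrote 3B at 0x0d = 5c805c
query mem[0x0d]=0x5c, mem[0x04]=0xbf, mem[0x02]=0x9c, mem[0x06]=0x73, mem[0x05]=0x7a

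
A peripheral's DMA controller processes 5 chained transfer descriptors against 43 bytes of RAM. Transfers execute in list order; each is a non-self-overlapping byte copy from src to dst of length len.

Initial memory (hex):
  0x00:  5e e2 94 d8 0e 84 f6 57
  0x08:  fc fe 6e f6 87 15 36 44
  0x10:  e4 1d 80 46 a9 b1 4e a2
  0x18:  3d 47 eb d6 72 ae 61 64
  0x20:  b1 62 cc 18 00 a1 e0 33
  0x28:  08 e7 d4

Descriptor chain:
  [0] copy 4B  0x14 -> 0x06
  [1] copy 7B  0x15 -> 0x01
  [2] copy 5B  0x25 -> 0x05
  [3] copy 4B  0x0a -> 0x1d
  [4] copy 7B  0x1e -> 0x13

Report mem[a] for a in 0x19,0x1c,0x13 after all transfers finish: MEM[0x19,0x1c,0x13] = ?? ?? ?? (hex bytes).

MEM[0x19,0x1c,0x13] = 00 72 f6

[0] 0x14->0x06 len=4 : a9 b1 4e a2
[1] 0x15->0x01 len=7 : b1 4e a2 3d 47 eb d6
[2] 0x25->0x05 len=5 : a1 e0 33 08 e7
[3] 0x0a->0x1d len=4 : 6e f6 87 15
[4] 0x1e->0x13 len=7 : f6 87 15 62 cc 18 00
query mem[0x19]=0x00, mem[0x1c]=0x72, mem[0x13]=0xf6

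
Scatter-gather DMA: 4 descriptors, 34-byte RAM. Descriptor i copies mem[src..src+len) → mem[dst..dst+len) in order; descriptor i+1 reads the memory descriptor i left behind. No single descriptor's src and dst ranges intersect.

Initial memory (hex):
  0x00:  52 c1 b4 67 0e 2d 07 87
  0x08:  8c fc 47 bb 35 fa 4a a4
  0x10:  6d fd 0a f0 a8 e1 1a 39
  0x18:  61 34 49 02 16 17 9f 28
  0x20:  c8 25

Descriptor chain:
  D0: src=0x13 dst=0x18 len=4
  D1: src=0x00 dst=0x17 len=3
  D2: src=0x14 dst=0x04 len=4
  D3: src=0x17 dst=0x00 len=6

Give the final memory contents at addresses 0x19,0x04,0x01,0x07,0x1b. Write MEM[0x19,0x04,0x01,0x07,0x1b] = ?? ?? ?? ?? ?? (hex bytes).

MEM[0x19,0x04,0x01,0x07,0x1b] = b4 1a c1 52 1a

#0 dst[0x18+4] := {0xf0,0xa8,0xe1,0x1a}
#1 dst[0x17+3] := {0x52,0xc1,0xb4}
#2 dst[0x04+4] := {0xa8,0xe1,0x1a,0x52}
#3 dst[0x00+6] := {0x52,0xc1,0xb4,0xe1,0x1a,0x16}
query mem[0x19]=0xb4, mem[0x04]=0x1a, mem[0x01]=0xc1, mem[0x07]=0x52, mem[0x1b]=0x1a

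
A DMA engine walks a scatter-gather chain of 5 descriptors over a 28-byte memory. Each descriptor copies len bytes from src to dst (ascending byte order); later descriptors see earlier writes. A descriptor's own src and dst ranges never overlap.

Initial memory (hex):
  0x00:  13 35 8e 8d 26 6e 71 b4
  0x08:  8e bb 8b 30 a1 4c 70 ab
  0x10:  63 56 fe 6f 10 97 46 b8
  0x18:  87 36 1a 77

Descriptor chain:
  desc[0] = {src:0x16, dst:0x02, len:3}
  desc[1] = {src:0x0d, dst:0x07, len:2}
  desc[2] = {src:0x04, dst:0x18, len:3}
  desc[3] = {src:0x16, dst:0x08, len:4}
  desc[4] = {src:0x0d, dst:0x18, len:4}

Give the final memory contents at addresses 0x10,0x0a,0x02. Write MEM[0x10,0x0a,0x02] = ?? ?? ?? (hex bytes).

MEM[0x10,0x0a,0x02] = 63 87 46

#0 dst[0x02+3] := {0x46,0xb8,0x87}
#1 dst[0x07+2] := {0x4c,0x70}
#2 dst[0x18+3] := {0x87,0x6e,0x71}
#3 dst[0x08+4] := {0x46,0xb8,0x87,0x6e}
#4 dst[0x18+4] := {0x4c,0x70,0xab,0x63}
query mem[0x10]=0x63, mem[0x0a]=0x87, mem[0x02]=0x46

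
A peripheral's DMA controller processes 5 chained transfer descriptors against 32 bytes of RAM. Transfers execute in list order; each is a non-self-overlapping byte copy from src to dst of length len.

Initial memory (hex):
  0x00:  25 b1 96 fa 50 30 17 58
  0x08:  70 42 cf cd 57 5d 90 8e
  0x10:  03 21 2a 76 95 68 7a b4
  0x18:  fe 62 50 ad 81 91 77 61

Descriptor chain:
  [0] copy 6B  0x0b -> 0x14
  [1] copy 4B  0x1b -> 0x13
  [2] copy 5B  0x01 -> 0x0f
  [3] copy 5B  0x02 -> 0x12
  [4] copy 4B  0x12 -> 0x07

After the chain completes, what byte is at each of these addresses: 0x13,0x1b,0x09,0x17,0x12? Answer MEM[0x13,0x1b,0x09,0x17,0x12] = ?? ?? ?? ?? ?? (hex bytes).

#0 dst[0x14+6] := {0xcd,0x57,0x5d,0x90,0x8e,0x03}
#1 dst[0x13+4] := {0xad,0x81,0x91,0x77}
#2 dst[0x0f+5] := {0xb1,0x96,0xfa,0x50,0x30}
#3 dst[0x12+5] := {0x96,0xfa,0x50,0x30,0x17}
#4 dst[0x07+4] := {0x96,0xfa,0x50,0x30}
query mem[0x13]=0xfa, mem[0x1b]=0xad, mem[0x09]=0x50, mem[0x17]=0x90, mem[0x12]=0x96

MEM[0x13,0x1b,0x09,0x17,0x12] = fa ad 50 90 96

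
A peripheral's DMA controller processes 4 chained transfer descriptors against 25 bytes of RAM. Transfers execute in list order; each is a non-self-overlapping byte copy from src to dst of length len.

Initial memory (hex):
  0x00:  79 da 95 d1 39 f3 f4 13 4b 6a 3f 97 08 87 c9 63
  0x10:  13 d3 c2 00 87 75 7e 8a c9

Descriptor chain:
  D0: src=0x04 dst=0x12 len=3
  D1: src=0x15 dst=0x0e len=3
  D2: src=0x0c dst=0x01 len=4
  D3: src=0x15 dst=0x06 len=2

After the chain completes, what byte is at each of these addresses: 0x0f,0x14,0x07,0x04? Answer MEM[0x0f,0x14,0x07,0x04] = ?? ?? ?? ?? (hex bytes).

MEM[0x0f,0x14,0x07,0x04] = 7e f4 7e 7e

D0: mem[0x12..0x14] <- [39 f3 f4]
D1: mem[0x0e..0x10] <- [75 7e 8a]
D2: mem[0x01..0x04] <- [08 87 75 7e]
D3: mem[0x06..0x07] <- [75 7e]
query mem[0x0f]=0x7e, mem[0x14]=0xf4, mem[0x07]=0x7e, mem[0x04]=0x7e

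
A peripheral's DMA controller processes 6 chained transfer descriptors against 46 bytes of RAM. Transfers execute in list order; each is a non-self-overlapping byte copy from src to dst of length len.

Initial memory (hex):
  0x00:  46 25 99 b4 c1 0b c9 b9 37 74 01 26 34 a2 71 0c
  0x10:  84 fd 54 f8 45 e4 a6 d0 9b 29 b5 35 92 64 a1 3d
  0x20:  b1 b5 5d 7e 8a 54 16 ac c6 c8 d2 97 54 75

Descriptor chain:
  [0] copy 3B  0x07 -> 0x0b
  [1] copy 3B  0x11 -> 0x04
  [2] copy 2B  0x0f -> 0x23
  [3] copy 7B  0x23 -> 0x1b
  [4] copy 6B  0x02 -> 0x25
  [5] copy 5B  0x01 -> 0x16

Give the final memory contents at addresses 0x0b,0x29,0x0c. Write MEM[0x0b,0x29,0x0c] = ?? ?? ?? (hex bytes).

MEM[0x0b,0x29,0x0c] = b9 f8 37

  after D0: wrote 3B at 0x0b = b93774
  after D1: wrote 3B at 0x04 = fd54f8
  after D2: wrote 2B at 0x23 = 0c84
  after D3: wrote 7B at 0x1b = 0c845416acc6c8
  after D4: wrote 6B at 0x25 = 99b4fd54f8b9
  after D5: wrote 5B at 0x16 = 2599b4fd54
query mem[0x0b]=0xb9, mem[0x29]=0xf8, mem[0x0c]=0x37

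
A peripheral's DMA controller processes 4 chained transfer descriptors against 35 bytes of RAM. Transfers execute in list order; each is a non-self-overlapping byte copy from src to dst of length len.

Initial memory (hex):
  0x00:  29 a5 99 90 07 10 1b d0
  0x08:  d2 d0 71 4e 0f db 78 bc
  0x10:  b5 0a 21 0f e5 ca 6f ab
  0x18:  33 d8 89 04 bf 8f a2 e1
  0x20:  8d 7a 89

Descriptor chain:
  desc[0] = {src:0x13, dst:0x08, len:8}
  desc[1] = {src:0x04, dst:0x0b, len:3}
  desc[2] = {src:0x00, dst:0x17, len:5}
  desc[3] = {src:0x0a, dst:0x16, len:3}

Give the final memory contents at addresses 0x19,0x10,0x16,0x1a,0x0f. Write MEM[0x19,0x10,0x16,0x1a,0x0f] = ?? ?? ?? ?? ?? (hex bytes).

MEM[0x19,0x10,0x16,0x1a,0x0f] = 99 b5 ca 90 89

D0: mem[0x08..0x0f] <- [0f e5 ca 6f ab 33 d8 89]
D1: mem[0x0b..0x0d] <- [07 10 1b]
D2: mem[0x17..0x1b] <- [29 a5 99 90 07]
D3: mem[0x16..0x18] <- [ca 07 10]
query mem[0x19]=0x99, mem[0x10]=0xb5, mem[0x16]=0xca, mem[0x1a]=0x90, mem[0x0f]=0x89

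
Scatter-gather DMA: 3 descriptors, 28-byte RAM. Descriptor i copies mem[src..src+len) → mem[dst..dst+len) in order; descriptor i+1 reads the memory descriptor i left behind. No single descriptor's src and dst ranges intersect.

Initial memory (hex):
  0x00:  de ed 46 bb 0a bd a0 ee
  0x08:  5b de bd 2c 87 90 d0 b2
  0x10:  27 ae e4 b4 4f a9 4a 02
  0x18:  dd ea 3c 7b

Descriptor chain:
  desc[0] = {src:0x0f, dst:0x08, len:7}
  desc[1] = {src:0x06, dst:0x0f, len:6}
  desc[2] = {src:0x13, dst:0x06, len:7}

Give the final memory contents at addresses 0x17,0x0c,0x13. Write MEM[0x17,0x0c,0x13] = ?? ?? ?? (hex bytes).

[0] 0x0f->0x08 len=7 : b2 27 ae e4 b4 4f a9
[1] 0x06->0x0f len=6 : a0 ee b2 27 ae e4
[2] 0x13->0x06 len=7 : ae e4 a9 4a 02 dd ea
query mem[0x17]=0x02, mem[0x0c]=0xea, mem[0x13]=0xae

MEM[0x17,0x0c,0x13] = 02 ea ae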